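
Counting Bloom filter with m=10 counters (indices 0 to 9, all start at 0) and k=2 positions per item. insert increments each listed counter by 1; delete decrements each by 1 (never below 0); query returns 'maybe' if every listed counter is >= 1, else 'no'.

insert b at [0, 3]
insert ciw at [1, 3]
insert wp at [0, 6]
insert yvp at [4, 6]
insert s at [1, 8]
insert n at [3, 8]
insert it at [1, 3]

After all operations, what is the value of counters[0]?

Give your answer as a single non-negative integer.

Answer: 2

Derivation:
Step 1: insert b at [0, 3] -> counters=[1,0,0,1,0,0,0,0,0,0]
Step 2: insert ciw at [1, 3] -> counters=[1,1,0,2,0,0,0,0,0,0]
Step 3: insert wp at [0, 6] -> counters=[2,1,0,2,0,0,1,0,0,0]
Step 4: insert yvp at [4, 6] -> counters=[2,1,0,2,1,0,2,0,0,0]
Step 5: insert s at [1, 8] -> counters=[2,2,0,2,1,0,2,0,1,0]
Step 6: insert n at [3, 8] -> counters=[2,2,0,3,1,0,2,0,2,0]
Step 7: insert it at [1, 3] -> counters=[2,3,0,4,1,0,2,0,2,0]
Final counters=[2,3,0,4,1,0,2,0,2,0] -> counters[0]=2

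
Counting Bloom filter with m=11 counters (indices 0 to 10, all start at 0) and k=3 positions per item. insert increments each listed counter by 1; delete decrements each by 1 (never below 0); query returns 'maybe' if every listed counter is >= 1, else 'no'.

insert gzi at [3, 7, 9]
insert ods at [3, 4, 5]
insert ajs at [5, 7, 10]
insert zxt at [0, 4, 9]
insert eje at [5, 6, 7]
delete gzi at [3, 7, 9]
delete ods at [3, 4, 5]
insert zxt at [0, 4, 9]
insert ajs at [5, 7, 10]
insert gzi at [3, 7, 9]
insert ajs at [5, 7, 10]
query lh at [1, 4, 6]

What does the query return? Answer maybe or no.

Answer: no

Derivation:
Step 1: insert gzi at [3, 7, 9] -> counters=[0,0,0,1,0,0,0,1,0,1,0]
Step 2: insert ods at [3, 4, 5] -> counters=[0,0,0,2,1,1,0,1,0,1,0]
Step 3: insert ajs at [5, 7, 10] -> counters=[0,0,0,2,1,2,0,2,0,1,1]
Step 4: insert zxt at [0, 4, 9] -> counters=[1,0,0,2,2,2,0,2,0,2,1]
Step 5: insert eje at [5, 6, 7] -> counters=[1,0,0,2,2,3,1,3,0,2,1]
Step 6: delete gzi at [3, 7, 9] -> counters=[1,0,0,1,2,3,1,2,0,1,1]
Step 7: delete ods at [3, 4, 5] -> counters=[1,0,0,0,1,2,1,2,0,1,1]
Step 8: insert zxt at [0, 4, 9] -> counters=[2,0,0,0,2,2,1,2,0,2,1]
Step 9: insert ajs at [5, 7, 10] -> counters=[2,0,0,0,2,3,1,3,0,2,2]
Step 10: insert gzi at [3, 7, 9] -> counters=[2,0,0,1,2,3,1,4,0,3,2]
Step 11: insert ajs at [5, 7, 10] -> counters=[2,0,0,1,2,4,1,5,0,3,3]
Query lh: check counters[1]=0 counters[4]=2 counters[6]=1 -> no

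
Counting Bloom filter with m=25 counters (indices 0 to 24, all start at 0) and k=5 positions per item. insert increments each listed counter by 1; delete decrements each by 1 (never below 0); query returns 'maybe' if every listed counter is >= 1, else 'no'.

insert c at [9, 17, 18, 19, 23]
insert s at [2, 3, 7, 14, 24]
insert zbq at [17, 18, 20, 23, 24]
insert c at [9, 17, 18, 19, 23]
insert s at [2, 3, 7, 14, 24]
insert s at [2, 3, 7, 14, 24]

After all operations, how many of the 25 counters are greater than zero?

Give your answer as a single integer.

Answer: 11

Derivation:
Step 1: insert c at [9, 17, 18, 19, 23] -> counters=[0,0,0,0,0,0,0,0,0,1,0,0,0,0,0,0,0,1,1,1,0,0,0,1,0]
Step 2: insert s at [2, 3, 7, 14, 24] -> counters=[0,0,1,1,0,0,0,1,0,1,0,0,0,0,1,0,0,1,1,1,0,0,0,1,1]
Step 3: insert zbq at [17, 18, 20, 23, 24] -> counters=[0,0,1,1,0,0,0,1,0,1,0,0,0,0,1,0,0,2,2,1,1,0,0,2,2]
Step 4: insert c at [9, 17, 18, 19, 23] -> counters=[0,0,1,1,0,0,0,1,0,2,0,0,0,0,1,0,0,3,3,2,1,0,0,3,2]
Step 5: insert s at [2, 3, 7, 14, 24] -> counters=[0,0,2,2,0,0,0,2,0,2,0,0,0,0,2,0,0,3,3,2,1,0,0,3,3]
Step 6: insert s at [2, 3, 7, 14, 24] -> counters=[0,0,3,3,0,0,0,3,0,2,0,0,0,0,3,0,0,3,3,2,1,0,0,3,4]
Final counters=[0,0,3,3,0,0,0,3,0,2,0,0,0,0,3,0,0,3,3,2,1,0,0,3,4] -> 11 nonzero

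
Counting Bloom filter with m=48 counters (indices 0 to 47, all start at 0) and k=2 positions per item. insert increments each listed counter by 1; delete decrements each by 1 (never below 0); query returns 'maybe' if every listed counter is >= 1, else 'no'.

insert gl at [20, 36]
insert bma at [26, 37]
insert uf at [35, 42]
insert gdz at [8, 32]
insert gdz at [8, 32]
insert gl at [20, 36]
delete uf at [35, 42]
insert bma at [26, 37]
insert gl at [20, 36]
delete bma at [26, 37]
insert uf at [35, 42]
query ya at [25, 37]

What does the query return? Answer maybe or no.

Step 1: insert gl at [20, 36] -> counters=[0,0,0,0,0,0,0,0,0,0,0,0,0,0,0,0,0,0,0,0,1,0,0,0,0,0,0,0,0,0,0,0,0,0,0,0,1,0,0,0,0,0,0,0,0,0,0,0]
Step 2: insert bma at [26, 37] -> counters=[0,0,0,0,0,0,0,0,0,0,0,0,0,0,0,0,0,0,0,0,1,0,0,0,0,0,1,0,0,0,0,0,0,0,0,0,1,1,0,0,0,0,0,0,0,0,0,0]
Step 3: insert uf at [35, 42] -> counters=[0,0,0,0,0,0,0,0,0,0,0,0,0,0,0,0,0,0,0,0,1,0,0,0,0,0,1,0,0,0,0,0,0,0,0,1,1,1,0,0,0,0,1,0,0,0,0,0]
Step 4: insert gdz at [8, 32] -> counters=[0,0,0,0,0,0,0,0,1,0,0,0,0,0,0,0,0,0,0,0,1,0,0,0,0,0,1,0,0,0,0,0,1,0,0,1,1,1,0,0,0,0,1,0,0,0,0,0]
Step 5: insert gdz at [8, 32] -> counters=[0,0,0,0,0,0,0,0,2,0,0,0,0,0,0,0,0,0,0,0,1,0,0,0,0,0,1,0,0,0,0,0,2,0,0,1,1,1,0,0,0,0,1,0,0,0,0,0]
Step 6: insert gl at [20, 36] -> counters=[0,0,0,0,0,0,0,0,2,0,0,0,0,0,0,0,0,0,0,0,2,0,0,0,0,0,1,0,0,0,0,0,2,0,0,1,2,1,0,0,0,0,1,0,0,0,0,0]
Step 7: delete uf at [35, 42] -> counters=[0,0,0,0,0,0,0,0,2,0,0,0,0,0,0,0,0,0,0,0,2,0,0,0,0,0,1,0,0,0,0,0,2,0,0,0,2,1,0,0,0,0,0,0,0,0,0,0]
Step 8: insert bma at [26, 37] -> counters=[0,0,0,0,0,0,0,0,2,0,0,0,0,0,0,0,0,0,0,0,2,0,0,0,0,0,2,0,0,0,0,0,2,0,0,0,2,2,0,0,0,0,0,0,0,0,0,0]
Step 9: insert gl at [20, 36] -> counters=[0,0,0,0,0,0,0,0,2,0,0,0,0,0,0,0,0,0,0,0,3,0,0,0,0,0,2,0,0,0,0,0,2,0,0,0,3,2,0,0,0,0,0,0,0,0,0,0]
Step 10: delete bma at [26, 37] -> counters=[0,0,0,0,0,0,0,0,2,0,0,0,0,0,0,0,0,0,0,0,3,0,0,0,0,0,1,0,0,0,0,0,2,0,0,0,3,1,0,0,0,0,0,0,0,0,0,0]
Step 11: insert uf at [35, 42] -> counters=[0,0,0,0,0,0,0,0,2,0,0,0,0,0,0,0,0,0,0,0,3,0,0,0,0,0,1,0,0,0,0,0,2,0,0,1,3,1,0,0,0,0,1,0,0,0,0,0]
Query ya: check counters[25]=0 counters[37]=1 -> no

Answer: no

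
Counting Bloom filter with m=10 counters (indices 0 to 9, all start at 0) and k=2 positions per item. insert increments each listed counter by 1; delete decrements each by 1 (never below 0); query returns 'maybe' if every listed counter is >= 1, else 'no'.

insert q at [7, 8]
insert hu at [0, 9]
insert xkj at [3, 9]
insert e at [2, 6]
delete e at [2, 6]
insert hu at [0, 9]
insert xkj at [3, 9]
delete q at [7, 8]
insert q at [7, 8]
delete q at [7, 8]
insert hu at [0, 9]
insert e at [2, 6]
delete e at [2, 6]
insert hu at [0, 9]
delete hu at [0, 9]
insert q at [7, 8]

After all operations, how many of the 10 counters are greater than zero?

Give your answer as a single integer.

Step 1: insert q at [7, 8] -> counters=[0,0,0,0,0,0,0,1,1,0]
Step 2: insert hu at [0, 9] -> counters=[1,0,0,0,0,0,0,1,1,1]
Step 3: insert xkj at [3, 9] -> counters=[1,0,0,1,0,0,0,1,1,2]
Step 4: insert e at [2, 6] -> counters=[1,0,1,1,0,0,1,1,1,2]
Step 5: delete e at [2, 6] -> counters=[1,0,0,1,0,0,0,1,1,2]
Step 6: insert hu at [0, 9] -> counters=[2,0,0,1,0,0,0,1,1,3]
Step 7: insert xkj at [3, 9] -> counters=[2,0,0,2,0,0,0,1,1,4]
Step 8: delete q at [7, 8] -> counters=[2,0,0,2,0,0,0,0,0,4]
Step 9: insert q at [7, 8] -> counters=[2,0,0,2,0,0,0,1,1,4]
Step 10: delete q at [7, 8] -> counters=[2,0,0,2,0,0,0,0,0,4]
Step 11: insert hu at [0, 9] -> counters=[3,0,0,2,0,0,0,0,0,5]
Step 12: insert e at [2, 6] -> counters=[3,0,1,2,0,0,1,0,0,5]
Step 13: delete e at [2, 6] -> counters=[3,0,0,2,0,0,0,0,0,5]
Step 14: insert hu at [0, 9] -> counters=[4,0,0,2,0,0,0,0,0,6]
Step 15: delete hu at [0, 9] -> counters=[3,0,0,2,0,0,0,0,0,5]
Step 16: insert q at [7, 8] -> counters=[3,0,0,2,0,0,0,1,1,5]
Final counters=[3,0,0,2,0,0,0,1,1,5] -> 5 nonzero

Answer: 5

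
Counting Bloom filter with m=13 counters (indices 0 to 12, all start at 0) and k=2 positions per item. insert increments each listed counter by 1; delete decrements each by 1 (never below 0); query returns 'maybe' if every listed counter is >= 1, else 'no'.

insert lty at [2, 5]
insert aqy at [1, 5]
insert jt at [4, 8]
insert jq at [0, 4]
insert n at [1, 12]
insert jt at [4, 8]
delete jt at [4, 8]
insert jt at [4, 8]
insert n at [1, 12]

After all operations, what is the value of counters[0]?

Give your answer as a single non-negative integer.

Answer: 1

Derivation:
Step 1: insert lty at [2, 5] -> counters=[0,0,1,0,0,1,0,0,0,0,0,0,0]
Step 2: insert aqy at [1, 5] -> counters=[0,1,1,0,0,2,0,0,0,0,0,0,0]
Step 3: insert jt at [4, 8] -> counters=[0,1,1,0,1,2,0,0,1,0,0,0,0]
Step 4: insert jq at [0, 4] -> counters=[1,1,1,0,2,2,0,0,1,0,0,0,0]
Step 5: insert n at [1, 12] -> counters=[1,2,1,0,2,2,0,0,1,0,0,0,1]
Step 6: insert jt at [4, 8] -> counters=[1,2,1,0,3,2,0,0,2,0,0,0,1]
Step 7: delete jt at [4, 8] -> counters=[1,2,1,0,2,2,0,0,1,0,0,0,1]
Step 8: insert jt at [4, 8] -> counters=[1,2,1,0,3,2,0,0,2,0,0,0,1]
Step 9: insert n at [1, 12] -> counters=[1,3,1,0,3,2,0,0,2,0,0,0,2]
Final counters=[1,3,1,0,3,2,0,0,2,0,0,0,2] -> counters[0]=1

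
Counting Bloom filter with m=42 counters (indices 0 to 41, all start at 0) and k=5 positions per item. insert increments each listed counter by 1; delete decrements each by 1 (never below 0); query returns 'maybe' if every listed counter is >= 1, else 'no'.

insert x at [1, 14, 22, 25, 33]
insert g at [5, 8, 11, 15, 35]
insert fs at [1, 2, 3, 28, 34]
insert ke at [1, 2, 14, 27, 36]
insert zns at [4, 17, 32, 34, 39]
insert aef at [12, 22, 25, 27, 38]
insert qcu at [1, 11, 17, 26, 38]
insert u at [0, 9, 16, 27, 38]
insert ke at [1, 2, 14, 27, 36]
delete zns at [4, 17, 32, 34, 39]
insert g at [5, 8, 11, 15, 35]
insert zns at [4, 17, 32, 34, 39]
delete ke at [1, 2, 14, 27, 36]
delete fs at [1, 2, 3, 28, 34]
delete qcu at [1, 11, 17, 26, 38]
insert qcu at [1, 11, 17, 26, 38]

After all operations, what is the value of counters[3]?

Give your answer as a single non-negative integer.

Answer: 0

Derivation:
Step 1: insert x at [1, 14, 22, 25, 33] -> counters=[0,1,0,0,0,0,0,0,0,0,0,0,0,0,1,0,0,0,0,0,0,0,1,0,0,1,0,0,0,0,0,0,0,1,0,0,0,0,0,0,0,0]
Step 2: insert g at [5, 8, 11, 15, 35] -> counters=[0,1,0,0,0,1,0,0,1,0,0,1,0,0,1,1,0,0,0,0,0,0,1,0,0,1,0,0,0,0,0,0,0,1,0,1,0,0,0,0,0,0]
Step 3: insert fs at [1, 2, 3, 28, 34] -> counters=[0,2,1,1,0,1,0,0,1,0,0,1,0,0,1,1,0,0,0,0,0,0,1,0,0,1,0,0,1,0,0,0,0,1,1,1,0,0,0,0,0,0]
Step 4: insert ke at [1, 2, 14, 27, 36] -> counters=[0,3,2,1,0,1,0,0,1,0,0,1,0,0,2,1,0,0,0,0,0,0,1,0,0,1,0,1,1,0,0,0,0,1,1,1,1,0,0,0,0,0]
Step 5: insert zns at [4, 17, 32, 34, 39] -> counters=[0,3,2,1,1,1,0,0,1,0,0,1,0,0,2,1,0,1,0,0,0,0,1,0,0,1,0,1,1,0,0,0,1,1,2,1,1,0,0,1,0,0]
Step 6: insert aef at [12, 22, 25, 27, 38] -> counters=[0,3,2,1,1,1,0,0,1,0,0,1,1,0,2,1,0,1,0,0,0,0,2,0,0,2,0,2,1,0,0,0,1,1,2,1,1,0,1,1,0,0]
Step 7: insert qcu at [1, 11, 17, 26, 38] -> counters=[0,4,2,1,1,1,0,0,1,0,0,2,1,0,2,1,0,2,0,0,0,0,2,0,0,2,1,2,1,0,0,0,1,1,2,1,1,0,2,1,0,0]
Step 8: insert u at [0, 9, 16, 27, 38] -> counters=[1,4,2,1,1,1,0,0,1,1,0,2,1,0,2,1,1,2,0,0,0,0,2,0,0,2,1,3,1,0,0,0,1,1,2,1,1,0,3,1,0,0]
Step 9: insert ke at [1, 2, 14, 27, 36] -> counters=[1,5,3,1,1,1,0,0,1,1,0,2,1,0,3,1,1,2,0,0,0,0,2,0,0,2,1,4,1,0,0,0,1,1,2,1,2,0,3,1,0,0]
Step 10: delete zns at [4, 17, 32, 34, 39] -> counters=[1,5,3,1,0,1,0,0,1,1,0,2,1,0,3,1,1,1,0,0,0,0,2,0,0,2,1,4,1,0,0,0,0,1,1,1,2,0,3,0,0,0]
Step 11: insert g at [5, 8, 11, 15, 35] -> counters=[1,5,3,1,0,2,0,0,2,1,0,3,1,0,3,2,1,1,0,0,0,0,2,0,0,2,1,4,1,0,0,0,0,1,1,2,2,0,3,0,0,0]
Step 12: insert zns at [4, 17, 32, 34, 39] -> counters=[1,5,3,1,1,2,0,0,2,1,0,3,1,0,3,2,1,2,0,0,0,0,2,0,0,2,1,4,1,0,0,0,1,1,2,2,2,0,3,1,0,0]
Step 13: delete ke at [1, 2, 14, 27, 36] -> counters=[1,4,2,1,1,2,0,0,2,1,0,3,1,0,2,2,1,2,0,0,0,0,2,0,0,2,1,3,1,0,0,0,1,1,2,2,1,0,3,1,0,0]
Step 14: delete fs at [1, 2, 3, 28, 34] -> counters=[1,3,1,0,1,2,0,0,2,1,0,3,1,0,2,2,1,2,0,0,0,0,2,0,0,2,1,3,0,0,0,0,1,1,1,2,1,0,3,1,0,0]
Step 15: delete qcu at [1, 11, 17, 26, 38] -> counters=[1,2,1,0,1,2,0,0,2,1,0,2,1,0,2,2,1,1,0,0,0,0,2,0,0,2,0,3,0,0,0,0,1,1,1,2,1,0,2,1,0,0]
Step 16: insert qcu at [1, 11, 17, 26, 38] -> counters=[1,3,1,0,1,2,0,0,2,1,0,3,1,0,2,2,1,2,0,0,0,0,2,0,0,2,1,3,0,0,0,0,1,1,1,2,1,0,3,1,0,0]
Final counters=[1,3,1,0,1,2,0,0,2,1,0,3,1,0,2,2,1,2,0,0,0,0,2,0,0,2,1,3,0,0,0,0,1,1,1,2,1,0,3,1,0,0] -> counters[3]=0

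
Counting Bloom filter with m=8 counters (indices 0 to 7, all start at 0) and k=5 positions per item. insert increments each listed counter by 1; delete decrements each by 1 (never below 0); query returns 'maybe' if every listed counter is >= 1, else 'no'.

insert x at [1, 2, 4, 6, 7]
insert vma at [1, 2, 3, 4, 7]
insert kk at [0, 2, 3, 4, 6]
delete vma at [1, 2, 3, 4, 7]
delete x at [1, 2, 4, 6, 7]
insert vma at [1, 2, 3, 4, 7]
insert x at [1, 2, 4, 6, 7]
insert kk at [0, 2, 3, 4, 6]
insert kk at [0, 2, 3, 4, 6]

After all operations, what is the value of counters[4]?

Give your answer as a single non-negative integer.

Answer: 5

Derivation:
Step 1: insert x at [1, 2, 4, 6, 7] -> counters=[0,1,1,0,1,0,1,1]
Step 2: insert vma at [1, 2, 3, 4, 7] -> counters=[0,2,2,1,2,0,1,2]
Step 3: insert kk at [0, 2, 3, 4, 6] -> counters=[1,2,3,2,3,0,2,2]
Step 4: delete vma at [1, 2, 3, 4, 7] -> counters=[1,1,2,1,2,0,2,1]
Step 5: delete x at [1, 2, 4, 6, 7] -> counters=[1,0,1,1,1,0,1,0]
Step 6: insert vma at [1, 2, 3, 4, 7] -> counters=[1,1,2,2,2,0,1,1]
Step 7: insert x at [1, 2, 4, 6, 7] -> counters=[1,2,3,2,3,0,2,2]
Step 8: insert kk at [0, 2, 3, 4, 6] -> counters=[2,2,4,3,4,0,3,2]
Step 9: insert kk at [0, 2, 3, 4, 6] -> counters=[3,2,5,4,5,0,4,2]
Final counters=[3,2,5,4,5,0,4,2] -> counters[4]=5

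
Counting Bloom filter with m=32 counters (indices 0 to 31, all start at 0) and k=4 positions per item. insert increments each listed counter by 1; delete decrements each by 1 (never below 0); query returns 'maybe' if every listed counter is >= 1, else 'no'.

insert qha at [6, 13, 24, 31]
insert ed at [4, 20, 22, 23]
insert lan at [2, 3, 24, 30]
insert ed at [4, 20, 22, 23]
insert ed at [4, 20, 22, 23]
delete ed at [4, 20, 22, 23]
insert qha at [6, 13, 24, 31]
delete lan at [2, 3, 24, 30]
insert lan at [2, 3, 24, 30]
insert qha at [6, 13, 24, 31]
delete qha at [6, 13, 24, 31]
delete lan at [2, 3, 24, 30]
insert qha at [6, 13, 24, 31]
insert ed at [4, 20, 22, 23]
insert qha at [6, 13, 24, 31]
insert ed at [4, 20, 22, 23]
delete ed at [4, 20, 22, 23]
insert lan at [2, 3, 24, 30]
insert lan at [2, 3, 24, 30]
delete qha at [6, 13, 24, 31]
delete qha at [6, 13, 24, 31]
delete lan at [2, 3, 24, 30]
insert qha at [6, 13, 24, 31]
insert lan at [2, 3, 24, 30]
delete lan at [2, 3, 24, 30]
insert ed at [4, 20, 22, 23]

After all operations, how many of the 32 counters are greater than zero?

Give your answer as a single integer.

Step 1: insert qha at [6, 13, 24, 31] -> counters=[0,0,0,0,0,0,1,0,0,0,0,0,0,1,0,0,0,0,0,0,0,0,0,0,1,0,0,0,0,0,0,1]
Step 2: insert ed at [4, 20, 22, 23] -> counters=[0,0,0,0,1,0,1,0,0,0,0,0,0,1,0,0,0,0,0,0,1,0,1,1,1,0,0,0,0,0,0,1]
Step 3: insert lan at [2, 3, 24, 30] -> counters=[0,0,1,1,1,0,1,0,0,0,0,0,0,1,0,0,0,0,0,0,1,0,1,1,2,0,0,0,0,0,1,1]
Step 4: insert ed at [4, 20, 22, 23] -> counters=[0,0,1,1,2,0,1,0,0,0,0,0,0,1,0,0,0,0,0,0,2,0,2,2,2,0,0,0,0,0,1,1]
Step 5: insert ed at [4, 20, 22, 23] -> counters=[0,0,1,1,3,0,1,0,0,0,0,0,0,1,0,0,0,0,0,0,3,0,3,3,2,0,0,0,0,0,1,1]
Step 6: delete ed at [4, 20, 22, 23] -> counters=[0,0,1,1,2,0,1,0,0,0,0,0,0,1,0,0,0,0,0,0,2,0,2,2,2,0,0,0,0,0,1,1]
Step 7: insert qha at [6, 13, 24, 31] -> counters=[0,0,1,1,2,0,2,0,0,0,0,0,0,2,0,0,0,0,0,0,2,0,2,2,3,0,0,0,0,0,1,2]
Step 8: delete lan at [2, 3, 24, 30] -> counters=[0,0,0,0,2,0,2,0,0,0,0,0,0,2,0,0,0,0,0,0,2,0,2,2,2,0,0,0,0,0,0,2]
Step 9: insert lan at [2, 3, 24, 30] -> counters=[0,0,1,1,2,0,2,0,0,0,0,0,0,2,0,0,0,0,0,0,2,0,2,2,3,0,0,0,0,0,1,2]
Step 10: insert qha at [6, 13, 24, 31] -> counters=[0,0,1,1,2,0,3,0,0,0,0,0,0,3,0,0,0,0,0,0,2,0,2,2,4,0,0,0,0,0,1,3]
Step 11: delete qha at [6, 13, 24, 31] -> counters=[0,0,1,1,2,0,2,0,0,0,0,0,0,2,0,0,0,0,0,0,2,0,2,2,3,0,0,0,0,0,1,2]
Step 12: delete lan at [2, 3, 24, 30] -> counters=[0,0,0,0,2,0,2,0,0,0,0,0,0,2,0,0,0,0,0,0,2,0,2,2,2,0,0,0,0,0,0,2]
Step 13: insert qha at [6, 13, 24, 31] -> counters=[0,0,0,0,2,0,3,0,0,0,0,0,0,3,0,0,0,0,0,0,2,0,2,2,3,0,0,0,0,0,0,3]
Step 14: insert ed at [4, 20, 22, 23] -> counters=[0,0,0,0,3,0,3,0,0,0,0,0,0,3,0,0,0,0,0,0,3,0,3,3,3,0,0,0,0,0,0,3]
Step 15: insert qha at [6, 13, 24, 31] -> counters=[0,0,0,0,3,0,4,0,0,0,0,0,0,4,0,0,0,0,0,0,3,0,3,3,4,0,0,0,0,0,0,4]
Step 16: insert ed at [4, 20, 22, 23] -> counters=[0,0,0,0,4,0,4,0,0,0,0,0,0,4,0,0,0,0,0,0,4,0,4,4,4,0,0,0,0,0,0,4]
Step 17: delete ed at [4, 20, 22, 23] -> counters=[0,0,0,0,3,0,4,0,0,0,0,0,0,4,0,0,0,0,0,0,3,0,3,3,4,0,0,0,0,0,0,4]
Step 18: insert lan at [2, 3, 24, 30] -> counters=[0,0,1,1,3,0,4,0,0,0,0,0,0,4,0,0,0,0,0,0,3,0,3,3,5,0,0,0,0,0,1,4]
Step 19: insert lan at [2, 3, 24, 30] -> counters=[0,0,2,2,3,0,4,0,0,0,0,0,0,4,0,0,0,0,0,0,3,0,3,3,6,0,0,0,0,0,2,4]
Step 20: delete qha at [6, 13, 24, 31] -> counters=[0,0,2,2,3,0,3,0,0,0,0,0,0,3,0,0,0,0,0,0,3,0,3,3,5,0,0,0,0,0,2,3]
Step 21: delete qha at [6, 13, 24, 31] -> counters=[0,0,2,2,3,0,2,0,0,0,0,0,0,2,0,0,0,0,0,0,3,0,3,3,4,0,0,0,0,0,2,2]
Step 22: delete lan at [2, 3, 24, 30] -> counters=[0,0,1,1,3,0,2,0,0,0,0,0,0,2,0,0,0,0,0,0,3,0,3,3,3,0,0,0,0,0,1,2]
Step 23: insert qha at [6, 13, 24, 31] -> counters=[0,0,1,1,3,0,3,0,0,0,0,0,0,3,0,0,0,0,0,0,3,0,3,3,4,0,0,0,0,0,1,3]
Step 24: insert lan at [2, 3, 24, 30] -> counters=[0,0,2,2,3,0,3,0,0,0,0,0,0,3,0,0,0,0,0,0,3,0,3,3,5,0,0,0,0,0,2,3]
Step 25: delete lan at [2, 3, 24, 30] -> counters=[0,0,1,1,3,0,3,0,0,0,0,0,0,3,0,0,0,0,0,0,3,0,3,3,4,0,0,0,0,0,1,3]
Step 26: insert ed at [4, 20, 22, 23] -> counters=[0,0,1,1,4,0,3,0,0,0,0,0,0,3,0,0,0,0,0,0,4,0,4,4,4,0,0,0,0,0,1,3]
Final counters=[0,0,1,1,4,0,3,0,0,0,0,0,0,3,0,0,0,0,0,0,4,0,4,4,4,0,0,0,0,0,1,3] -> 11 nonzero

Answer: 11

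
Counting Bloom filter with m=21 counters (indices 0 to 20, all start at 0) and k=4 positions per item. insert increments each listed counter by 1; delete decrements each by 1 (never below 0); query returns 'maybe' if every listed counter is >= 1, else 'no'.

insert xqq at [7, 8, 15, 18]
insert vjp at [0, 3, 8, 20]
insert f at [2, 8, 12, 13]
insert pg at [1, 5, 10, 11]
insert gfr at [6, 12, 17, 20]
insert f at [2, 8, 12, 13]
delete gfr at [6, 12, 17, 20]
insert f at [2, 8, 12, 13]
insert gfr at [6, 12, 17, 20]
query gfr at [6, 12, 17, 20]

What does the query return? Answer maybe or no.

Step 1: insert xqq at [7, 8, 15, 18] -> counters=[0,0,0,0,0,0,0,1,1,0,0,0,0,0,0,1,0,0,1,0,0]
Step 2: insert vjp at [0, 3, 8, 20] -> counters=[1,0,0,1,0,0,0,1,2,0,0,0,0,0,0,1,0,0,1,0,1]
Step 3: insert f at [2, 8, 12, 13] -> counters=[1,0,1,1,0,0,0,1,3,0,0,0,1,1,0,1,0,0,1,0,1]
Step 4: insert pg at [1, 5, 10, 11] -> counters=[1,1,1,1,0,1,0,1,3,0,1,1,1,1,0,1,0,0,1,0,1]
Step 5: insert gfr at [6, 12, 17, 20] -> counters=[1,1,1,1,0,1,1,1,3,0,1,1,2,1,0,1,0,1,1,0,2]
Step 6: insert f at [2, 8, 12, 13] -> counters=[1,1,2,1,0,1,1,1,4,0,1,1,3,2,0,1,0,1,1,0,2]
Step 7: delete gfr at [6, 12, 17, 20] -> counters=[1,1,2,1,0,1,0,1,4,0,1,1,2,2,0,1,0,0,1,0,1]
Step 8: insert f at [2, 8, 12, 13] -> counters=[1,1,3,1,0,1,0,1,5,0,1,1,3,3,0,1,0,0,1,0,1]
Step 9: insert gfr at [6, 12, 17, 20] -> counters=[1,1,3,1,0,1,1,1,5,0,1,1,4,3,0,1,0,1,1,0,2]
Query gfr: check counters[6]=1 counters[12]=4 counters[17]=1 counters[20]=2 -> maybe

Answer: maybe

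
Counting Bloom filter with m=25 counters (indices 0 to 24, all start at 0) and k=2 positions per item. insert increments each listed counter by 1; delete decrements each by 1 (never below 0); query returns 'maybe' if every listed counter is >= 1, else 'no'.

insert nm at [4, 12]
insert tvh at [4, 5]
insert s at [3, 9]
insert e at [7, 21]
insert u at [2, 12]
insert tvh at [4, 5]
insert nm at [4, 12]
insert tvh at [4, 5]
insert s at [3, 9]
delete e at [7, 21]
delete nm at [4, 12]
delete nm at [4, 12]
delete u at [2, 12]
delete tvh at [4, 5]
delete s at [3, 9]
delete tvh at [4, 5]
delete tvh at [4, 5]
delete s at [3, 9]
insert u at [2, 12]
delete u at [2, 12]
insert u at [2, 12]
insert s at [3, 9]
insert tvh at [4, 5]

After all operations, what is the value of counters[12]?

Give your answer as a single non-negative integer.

Step 1: insert nm at [4, 12] -> counters=[0,0,0,0,1,0,0,0,0,0,0,0,1,0,0,0,0,0,0,0,0,0,0,0,0]
Step 2: insert tvh at [4, 5] -> counters=[0,0,0,0,2,1,0,0,0,0,0,0,1,0,0,0,0,0,0,0,0,0,0,0,0]
Step 3: insert s at [3, 9] -> counters=[0,0,0,1,2,1,0,0,0,1,0,0,1,0,0,0,0,0,0,0,0,0,0,0,0]
Step 4: insert e at [7, 21] -> counters=[0,0,0,1,2,1,0,1,0,1,0,0,1,0,0,0,0,0,0,0,0,1,0,0,0]
Step 5: insert u at [2, 12] -> counters=[0,0,1,1,2,1,0,1,0,1,0,0,2,0,0,0,0,0,0,0,0,1,0,0,0]
Step 6: insert tvh at [4, 5] -> counters=[0,0,1,1,3,2,0,1,0,1,0,0,2,0,0,0,0,0,0,0,0,1,0,0,0]
Step 7: insert nm at [4, 12] -> counters=[0,0,1,1,4,2,0,1,0,1,0,0,3,0,0,0,0,0,0,0,0,1,0,0,0]
Step 8: insert tvh at [4, 5] -> counters=[0,0,1,1,5,3,0,1,0,1,0,0,3,0,0,0,0,0,0,0,0,1,0,0,0]
Step 9: insert s at [3, 9] -> counters=[0,0,1,2,5,3,0,1,0,2,0,0,3,0,0,0,0,0,0,0,0,1,0,0,0]
Step 10: delete e at [7, 21] -> counters=[0,0,1,2,5,3,0,0,0,2,0,0,3,0,0,0,0,0,0,0,0,0,0,0,0]
Step 11: delete nm at [4, 12] -> counters=[0,0,1,2,4,3,0,0,0,2,0,0,2,0,0,0,0,0,0,0,0,0,0,0,0]
Step 12: delete nm at [4, 12] -> counters=[0,0,1,2,3,3,0,0,0,2,0,0,1,0,0,0,0,0,0,0,0,0,0,0,0]
Step 13: delete u at [2, 12] -> counters=[0,0,0,2,3,3,0,0,0,2,0,0,0,0,0,0,0,0,0,0,0,0,0,0,0]
Step 14: delete tvh at [4, 5] -> counters=[0,0,0,2,2,2,0,0,0,2,0,0,0,0,0,0,0,0,0,0,0,0,0,0,0]
Step 15: delete s at [3, 9] -> counters=[0,0,0,1,2,2,0,0,0,1,0,0,0,0,0,0,0,0,0,0,0,0,0,0,0]
Step 16: delete tvh at [4, 5] -> counters=[0,0,0,1,1,1,0,0,0,1,0,0,0,0,0,0,0,0,0,0,0,0,0,0,0]
Step 17: delete tvh at [4, 5] -> counters=[0,0,0,1,0,0,0,0,0,1,0,0,0,0,0,0,0,0,0,0,0,0,0,0,0]
Step 18: delete s at [3, 9] -> counters=[0,0,0,0,0,0,0,0,0,0,0,0,0,0,0,0,0,0,0,0,0,0,0,0,0]
Step 19: insert u at [2, 12] -> counters=[0,0,1,0,0,0,0,0,0,0,0,0,1,0,0,0,0,0,0,0,0,0,0,0,0]
Step 20: delete u at [2, 12] -> counters=[0,0,0,0,0,0,0,0,0,0,0,0,0,0,0,0,0,0,0,0,0,0,0,0,0]
Step 21: insert u at [2, 12] -> counters=[0,0,1,0,0,0,0,0,0,0,0,0,1,0,0,0,0,0,0,0,0,0,0,0,0]
Step 22: insert s at [3, 9] -> counters=[0,0,1,1,0,0,0,0,0,1,0,0,1,0,0,0,0,0,0,0,0,0,0,0,0]
Step 23: insert tvh at [4, 5] -> counters=[0,0,1,1,1,1,0,0,0,1,0,0,1,0,0,0,0,0,0,0,0,0,0,0,0]
Final counters=[0,0,1,1,1,1,0,0,0,1,0,0,1,0,0,0,0,0,0,0,0,0,0,0,0] -> counters[12]=1

Answer: 1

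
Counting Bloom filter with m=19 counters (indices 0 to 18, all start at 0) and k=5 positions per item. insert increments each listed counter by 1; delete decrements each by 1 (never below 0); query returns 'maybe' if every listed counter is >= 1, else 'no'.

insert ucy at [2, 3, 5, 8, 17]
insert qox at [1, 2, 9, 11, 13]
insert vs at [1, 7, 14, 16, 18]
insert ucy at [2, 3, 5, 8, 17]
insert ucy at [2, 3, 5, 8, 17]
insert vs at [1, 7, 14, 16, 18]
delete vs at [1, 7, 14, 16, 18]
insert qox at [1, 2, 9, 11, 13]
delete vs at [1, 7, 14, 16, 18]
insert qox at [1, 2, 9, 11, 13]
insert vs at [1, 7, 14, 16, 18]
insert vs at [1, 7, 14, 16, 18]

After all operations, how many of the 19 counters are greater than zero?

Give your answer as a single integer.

Answer: 13

Derivation:
Step 1: insert ucy at [2, 3, 5, 8, 17] -> counters=[0,0,1,1,0,1,0,0,1,0,0,0,0,0,0,0,0,1,0]
Step 2: insert qox at [1, 2, 9, 11, 13] -> counters=[0,1,2,1,0,1,0,0,1,1,0,1,0,1,0,0,0,1,0]
Step 3: insert vs at [1, 7, 14, 16, 18] -> counters=[0,2,2,1,0,1,0,1,1,1,0,1,0,1,1,0,1,1,1]
Step 4: insert ucy at [2, 3, 5, 8, 17] -> counters=[0,2,3,2,0,2,0,1,2,1,0,1,0,1,1,0,1,2,1]
Step 5: insert ucy at [2, 3, 5, 8, 17] -> counters=[0,2,4,3,0,3,0,1,3,1,0,1,0,1,1,0,1,3,1]
Step 6: insert vs at [1, 7, 14, 16, 18] -> counters=[0,3,4,3,0,3,0,2,3,1,0,1,0,1,2,0,2,3,2]
Step 7: delete vs at [1, 7, 14, 16, 18] -> counters=[0,2,4,3,0,3,0,1,3,1,0,1,0,1,1,0,1,3,1]
Step 8: insert qox at [1, 2, 9, 11, 13] -> counters=[0,3,5,3,0,3,0,1,3,2,0,2,0,2,1,0,1,3,1]
Step 9: delete vs at [1, 7, 14, 16, 18] -> counters=[0,2,5,3,0,3,0,0,3,2,0,2,0,2,0,0,0,3,0]
Step 10: insert qox at [1, 2, 9, 11, 13] -> counters=[0,3,6,3,0,3,0,0,3,3,0,3,0,3,0,0,0,3,0]
Step 11: insert vs at [1, 7, 14, 16, 18] -> counters=[0,4,6,3,0,3,0,1,3,3,0,3,0,3,1,0,1,3,1]
Step 12: insert vs at [1, 7, 14, 16, 18] -> counters=[0,5,6,3,0,3,0,2,3,3,0,3,0,3,2,0,2,3,2]
Final counters=[0,5,6,3,0,3,0,2,3,3,0,3,0,3,2,0,2,3,2] -> 13 nonzero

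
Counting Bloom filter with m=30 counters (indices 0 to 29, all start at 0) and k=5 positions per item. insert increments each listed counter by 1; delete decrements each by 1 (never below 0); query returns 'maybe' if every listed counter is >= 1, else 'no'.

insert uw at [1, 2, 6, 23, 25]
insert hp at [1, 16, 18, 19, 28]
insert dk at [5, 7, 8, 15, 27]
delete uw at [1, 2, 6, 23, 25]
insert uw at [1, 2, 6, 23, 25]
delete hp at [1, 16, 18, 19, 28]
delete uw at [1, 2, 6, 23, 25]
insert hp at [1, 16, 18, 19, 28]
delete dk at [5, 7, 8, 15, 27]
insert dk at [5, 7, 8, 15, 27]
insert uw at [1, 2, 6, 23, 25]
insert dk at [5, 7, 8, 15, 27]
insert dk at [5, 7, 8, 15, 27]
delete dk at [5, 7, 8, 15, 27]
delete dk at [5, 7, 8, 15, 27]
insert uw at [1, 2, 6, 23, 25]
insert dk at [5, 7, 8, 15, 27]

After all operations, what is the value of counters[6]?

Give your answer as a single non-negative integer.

Step 1: insert uw at [1, 2, 6, 23, 25] -> counters=[0,1,1,0,0,0,1,0,0,0,0,0,0,0,0,0,0,0,0,0,0,0,0,1,0,1,0,0,0,0]
Step 2: insert hp at [1, 16, 18, 19, 28] -> counters=[0,2,1,0,0,0,1,0,0,0,0,0,0,0,0,0,1,0,1,1,0,0,0,1,0,1,0,0,1,0]
Step 3: insert dk at [5, 7, 8, 15, 27] -> counters=[0,2,1,0,0,1,1,1,1,0,0,0,0,0,0,1,1,0,1,1,0,0,0,1,0,1,0,1,1,0]
Step 4: delete uw at [1, 2, 6, 23, 25] -> counters=[0,1,0,0,0,1,0,1,1,0,0,0,0,0,0,1,1,0,1,1,0,0,0,0,0,0,0,1,1,0]
Step 5: insert uw at [1, 2, 6, 23, 25] -> counters=[0,2,1,0,0,1,1,1,1,0,0,0,0,0,0,1,1,0,1,1,0,0,0,1,0,1,0,1,1,0]
Step 6: delete hp at [1, 16, 18, 19, 28] -> counters=[0,1,1,0,0,1,1,1,1,0,0,0,0,0,0,1,0,0,0,0,0,0,0,1,0,1,0,1,0,0]
Step 7: delete uw at [1, 2, 6, 23, 25] -> counters=[0,0,0,0,0,1,0,1,1,0,0,0,0,0,0,1,0,0,0,0,0,0,0,0,0,0,0,1,0,0]
Step 8: insert hp at [1, 16, 18, 19, 28] -> counters=[0,1,0,0,0,1,0,1,1,0,0,0,0,0,0,1,1,0,1,1,0,0,0,0,0,0,0,1,1,0]
Step 9: delete dk at [5, 7, 8, 15, 27] -> counters=[0,1,0,0,0,0,0,0,0,0,0,0,0,0,0,0,1,0,1,1,0,0,0,0,0,0,0,0,1,0]
Step 10: insert dk at [5, 7, 8, 15, 27] -> counters=[0,1,0,0,0,1,0,1,1,0,0,0,0,0,0,1,1,0,1,1,0,0,0,0,0,0,0,1,1,0]
Step 11: insert uw at [1, 2, 6, 23, 25] -> counters=[0,2,1,0,0,1,1,1,1,0,0,0,0,0,0,1,1,0,1,1,0,0,0,1,0,1,0,1,1,0]
Step 12: insert dk at [5, 7, 8, 15, 27] -> counters=[0,2,1,0,0,2,1,2,2,0,0,0,0,0,0,2,1,0,1,1,0,0,0,1,0,1,0,2,1,0]
Step 13: insert dk at [5, 7, 8, 15, 27] -> counters=[0,2,1,0,0,3,1,3,3,0,0,0,0,0,0,3,1,0,1,1,0,0,0,1,0,1,0,3,1,0]
Step 14: delete dk at [5, 7, 8, 15, 27] -> counters=[0,2,1,0,0,2,1,2,2,0,0,0,0,0,0,2,1,0,1,1,0,0,0,1,0,1,0,2,1,0]
Step 15: delete dk at [5, 7, 8, 15, 27] -> counters=[0,2,1,0,0,1,1,1,1,0,0,0,0,0,0,1,1,0,1,1,0,0,0,1,0,1,0,1,1,0]
Step 16: insert uw at [1, 2, 6, 23, 25] -> counters=[0,3,2,0,0,1,2,1,1,0,0,0,0,0,0,1,1,0,1,1,0,0,0,2,0,2,0,1,1,0]
Step 17: insert dk at [5, 7, 8, 15, 27] -> counters=[0,3,2,0,0,2,2,2,2,0,0,0,0,0,0,2,1,0,1,1,0,0,0,2,0,2,0,2,1,0]
Final counters=[0,3,2,0,0,2,2,2,2,0,0,0,0,0,0,2,1,0,1,1,0,0,0,2,0,2,0,2,1,0] -> counters[6]=2

Answer: 2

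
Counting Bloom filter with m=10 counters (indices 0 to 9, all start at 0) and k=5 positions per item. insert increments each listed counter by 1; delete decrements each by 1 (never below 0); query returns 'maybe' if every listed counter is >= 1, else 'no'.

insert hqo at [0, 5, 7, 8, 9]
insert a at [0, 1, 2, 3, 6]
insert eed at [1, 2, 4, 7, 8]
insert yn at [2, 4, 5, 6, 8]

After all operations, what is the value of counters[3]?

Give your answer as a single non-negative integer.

Answer: 1

Derivation:
Step 1: insert hqo at [0, 5, 7, 8, 9] -> counters=[1,0,0,0,0,1,0,1,1,1]
Step 2: insert a at [0, 1, 2, 3, 6] -> counters=[2,1,1,1,0,1,1,1,1,1]
Step 3: insert eed at [1, 2, 4, 7, 8] -> counters=[2,2,2,1,1,1,1,2,2,1]
Step 4: insert yn at [2, 4, 5, 6, 8] -> counters=[2,2,3,1,2,2,2,2,3,1]
Final counters=[2,2,3,1,2,2,2,2,3,1] -> counters[3]=1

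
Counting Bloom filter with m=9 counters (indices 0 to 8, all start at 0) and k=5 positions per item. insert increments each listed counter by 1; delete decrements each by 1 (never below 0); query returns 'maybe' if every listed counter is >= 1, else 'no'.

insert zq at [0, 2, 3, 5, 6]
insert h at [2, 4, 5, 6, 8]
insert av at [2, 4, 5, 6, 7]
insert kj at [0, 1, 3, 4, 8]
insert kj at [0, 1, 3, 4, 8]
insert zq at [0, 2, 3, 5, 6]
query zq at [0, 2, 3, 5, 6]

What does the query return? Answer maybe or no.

Answer: maybe

Derivation:
Step 1: insert zq at [0, 2, 3, 5, 6] -> counters=[1,0,1,1,0,1,1,0,0]
Step 2: insert h at [2, 4, 5, 6, 8] -> counters=[1,0,2,1,1,2,2,0,1]
Step 3: insert av at [2, 4, 5, 6, 7] -> counters=[1,0,3,1,2,3,3,1,1]
Step 4: insert kj at [0, 1, 3, 4, 8] -> counters=[2,1,3,2,3,3,3,1,2]
Step 5: insert kj at [0, 1, 3, 4, 8] -> counters=[3,2,3,3,4,3,3,1,3]
Step 6: insert zq at [0, 2, 3, 5, 6] -> counters=[4,2,4,4,4,4,4,1,3]
Query zq: check counters[0]=4 counters[2]=4 counters[3]=4 counters[5]=4 counters[6]=4 -> maybe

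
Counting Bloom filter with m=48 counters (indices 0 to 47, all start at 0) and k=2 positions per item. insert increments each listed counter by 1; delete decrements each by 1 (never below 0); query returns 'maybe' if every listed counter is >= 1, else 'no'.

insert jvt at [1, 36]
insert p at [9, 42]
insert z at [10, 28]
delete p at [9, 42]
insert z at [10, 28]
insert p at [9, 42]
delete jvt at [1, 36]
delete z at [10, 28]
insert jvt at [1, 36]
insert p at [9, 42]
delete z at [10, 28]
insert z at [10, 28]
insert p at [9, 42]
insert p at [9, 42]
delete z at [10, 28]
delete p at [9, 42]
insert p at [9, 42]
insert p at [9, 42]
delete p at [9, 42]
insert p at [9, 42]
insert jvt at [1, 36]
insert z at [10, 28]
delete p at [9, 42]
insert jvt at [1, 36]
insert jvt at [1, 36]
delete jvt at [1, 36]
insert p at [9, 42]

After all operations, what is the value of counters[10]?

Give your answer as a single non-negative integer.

Step 1: insert jvt at [1, 36] -> counters=[0,1,0,0,0,0,0,0,0,0,0,0,0,0,0,0,0,0,0,0,0,0,0,0,0,0,0,0,0,0,0,0,0,0,0,0,1,0,0,0,0,0,0,0,0,0,0,0]
Step 2: insert p at [9, 42] -> counters=[0,1,0,0,0,0,0,0,0,1,0,0,0,0,0,0,0,0,0,0,0,0,0,0,0,0,0,0,0,0,0,0,0,0,0,0,1,0,0,0,0,0,1,0,0,0,0,0]
Step 3: insert z at [10, 28] -> counters=[0,1,0,0,0,0,0,0,0,1,1,0,0,0,0,0,0,0,0,0,0,0,0,0,0,0,0,0,1,0,0,0,0,0,0,0,1,0,0,0,0,0,1,0,0,0,0,0]
Step 4: delete p at [9, 42] -> counters=[0,1,0,0,0,0,0,0,0,0,1,0,0,0,0,0,0,0,0,0,0,0,0,0,0,0,0,0,1,0,0,0,0,0,0,0,1,0,0,0,0,0,0,0,0,0,0,0]
Step 5: insert z at [10, 28] -> counters=[0,1,0,0,0,0,0,0,0,0,2,0,0,0,0,0,0,0,0,0,0,0,0,0,0,0,0,0,2,0,0,0,0,0,0,0,1,0,0,0,0,0,0,0,0,0,0,0]
Step 6: insert p at [9, 42] -> counters=[0,1,0,0,0,0,0,0,0,1,2,0,0,0,0,0,0,0,0,0,0,0,0,0,0,0,0,0,2,0,0,0,0,0,0,0,1,0,0,0,0,0,1,0,0,0,0,0]
Step 7: delete jvt at [1, 36] -> counters=[0,0,0,0,0,0,0,0,0,1,2,0,0,0,0,0,0,0,0,0,0,0,0,0,0,0,0,0,2,0,0,0,0,0,0,0,0,0,0,0,0,0,1,0,0,0,0,0]
Step 8: delete z at [10, 28] -> counters=[0,0,0,0,0,0,0,0,0,1,1,0,0,0,0,0,0,0,0,0,0,0,0,0,0,0,0,0,1,0,0,0,0,0,0,0,0,0,0,0,0,0,1,0,0,0,0,0]
Step 9: insert jvt at [1, 36] -> counters=[0,1,0,0,0,0,0,0,0,1,1,0,0,0,0,0,0,0,0,0,0,0,0,0,0,0,0,0,1,0,0,0,0,0,0,0,1,0,0,0,0,0,1,0,0,0,0,0]
Step 10: insert p at [9, 42] -> counters=[0,1,0,0,0,0,0,0,0,2,1,0,0,0,0,0,0,0,0,0,0,0,0,0,0,0,0,0,1,0,0,0,0,0,0,0,1,0,0,0,0,0,2,0,0,0,0,0]
Step 11: delete z at [10, 28] -> counters=[0,1,0,0,0,0,0,0,0,2,0,0,0,0,0,0,0,0,0,0,0,0,0,0,0,0,0,0,0,0,0,0,0,0,0,0,1,0,0,0,0,0,2,0,0,0,0,0]
Step 12: insert z at [10, 28] -> counters=[0,1,0,0,0,0,0,0,0,2,1,0,0,0,0,0,0,0,0,0,0,0,0,0,0,0,0,0,1,0,0,0,0,0,0,0,1,0,0,0,0,0,2,0,0,0,0,0]
Step 13: insert p at [9, 42] -> counters=[0,1,0,0,0,0,0,0,0,3,1,0,0,0,0,0,0,0,0,0,0,0,0,0,0,0,0,0,1,0,0,0,0,0,0,0,1,0,0,0,0,0,3,0,0,0,0,0]
Step 14: insert p at [9, 42] -> counters=[0,1,0,0,0,0,0,0,0,4,1,0,0,0,0,0,0,0,0,0,0,0,0,0,0,0,0,0,1,0,0,0,0,0,0,0,1,0,0,0,0,0,4,0,0,0,0,0]
Step 15: delete z at [10, 28] -> counters=[0,1,0,0,0,0,0,0,0,4,0,0,0,0,0,0,0,0,0,0,0,0,0,0,0,0,0,0,0,0,0,0,0,0,0,0,1,0,0,0,0,0,4,0,0,0,0,0]
Step 16: delete p at [9, 42] -> counters=[0,1,0,0,0,0,0,0,0,3,0,0,0,0,0,0,0,0,0,0,0,0,0,0,0,0,0,0,0,0,0,0,0,0,0,0,1,0,0,0,0,0,3,0,0,0,0,0]
Step 17: insert p at [9, 42] -> counters=[0,1,0,0,0,0,0,0,0,4,0,0,0,0,0,0,0,0,0,0,0,0,0,0,0,0,0,0,0,0,0,0,0,0,0,0,1,0,0,0,0,0,4,0,0,0,0,0]
Step 18: insert p at [9, 42] -> counters=[0,1,0,0,0,0,0,0,0,5,0,0,0,0,0,0,0,0,0,0,0,0,0,0,0,0,0,0,0,0,0,0,0,0,0,0,1,0,0,0,0,0,5,0,0,0,0,0]
Step 19: delete p at [9, 42] -> counters=[0,1,0,0,0,0,0,0,0,4,0,0,0,0,0,0,0,0,0,0,0,0,0,0,0,0,0,0,0,0,0,0,0,0,0,0,1,0,0,0,0,0,4,0,0,0,0,0]
Step 20: insert p at [9, 42] -> counters=[0,1,0,0,0,0,0,0,0,5,0,0,0,0,0,0,0,0,0,0,0,0,0,0,0,0,0,0,0,0,0,0,0,0,0,0,1,0,0,0,0,0,5,0,0,0,0,0]
Step 21: insert jvt at [1, 36] -> counters=[0,2,0,0,0,0,0,0,0,5,0,0,0,0,0,0,0,0,0,0,0,0,0,0,0,0,0,0,0,0,0,0,0,0,0,0,2,0,0,0,0,0,5,0,0,0,0,0]
Step 22: insert z at [10, 28] -> counters=[0,2,0,0,0,0,0,0,0,5,1,0,0,0,0,0,0,0,0,0,0,0,0,0,0,0,0,0,1,0,0,0,0,0,0,0,2,0,0,0,0,0,5,0,0,0,0,0]
Step 23: delete p at [9, 42] -> counters=[0,2,0,0,0,0,0,0,0,4,1,0,0,0,0,0,0,0,0,0,0,0,0,0,0,0,0,0,1,0,0,0,0,0,0,0,2,0,0,0,0,0,4,0,0,0,0,0]
Step 24: insert jvt at [1, 36] -> counters=[0,3,0,0,0,0,0,0,0,4,1,0,0,0,0,0,0,0,0,0,0,0,0,0,0,0,0,0,1,0,0,0,0,0,0,0,3,0,0,0,0,0,4,0,0,0,0,0]
Step 25: insert jvt at [1, 36] -> counters=[0,4,0,0,0,0,0,0,0,4,1,0,0,0,0,0,0,0,0,0,0,0,0,0,0,0,0,0,1,0,0,0,0,0,0,0,4,0,0,0,0,0,4,0,0,0,0,0]
Step 26: delete jvt at [1, 36] -> counters=[0,3,0,0,0,0,0,0,0,4,1,0,0,0,0,0,0,0,0,0,0,0,0,0,0,0,0,0,1,0,0,0,0,0,0,0,3,0,0,0,0,0,4,0,0,0,0,0]
Step 27: insert p at [9, 42] -> counters=[0,3,0,0,0,0,0,0,0,5,1,0,0,0,0,0,0,0,0,0,0,0,0,0,0,0,0,0,1,0,0,0,0,0,0,0,3,0,0,0,0,0,5,0,0,0,0,0]
Final counters=[0,3,0,0,0,0,0,0,0,5,1,0,0,0,0,0,0,0,0,0,0,0,0,0,0,0,0,0,1,0,0,0,0,0,0,0,3,0,0,0,0,0,5,0,0,0,0,0] -> counters[10]=1

Answer: 1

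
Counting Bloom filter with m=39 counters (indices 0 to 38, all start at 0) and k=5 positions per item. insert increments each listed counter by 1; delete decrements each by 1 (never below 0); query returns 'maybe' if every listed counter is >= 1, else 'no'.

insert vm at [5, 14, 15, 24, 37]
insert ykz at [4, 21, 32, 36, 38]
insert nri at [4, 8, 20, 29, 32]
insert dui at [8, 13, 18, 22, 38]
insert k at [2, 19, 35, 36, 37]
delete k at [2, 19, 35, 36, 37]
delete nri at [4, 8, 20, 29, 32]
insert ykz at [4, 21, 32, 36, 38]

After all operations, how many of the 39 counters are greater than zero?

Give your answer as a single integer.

Step 1: insert vm at [5, 14, 15, 24, 37] -> counters=[0,0,0,0,0,1,0,0,0,0,0,0,0,0,1,1,0,0,0,0,0,0,0,0,1,0,0,0,0,0,0,0,0,0,0,0,0,1,0]
Step 2: insert ykz at [4, 21, 32, 36, 38] -> counters=[0,0,0,0,1,1,0,0,0,0,0,0,0,0,1,1,0,0,0,0,0,1,0,0,1,0,0,0,0,0,0,0,1,0,0,0,1,1,1]
Step 3: insert nri at [4, 8, 20, 29, 32] -> counters=[0,0,0,0,2,1,0,0,1,0,0,0,0,0,1,1,0,0,0,0,1,1,0,0,1,0,0,0,0,1,0,0,2,0,0,0,1,1,1]
Step 4: insert dui at [8, 13, 18, 22, 38] -> counters=[0,0,0,0,2,1,0,0,2,0,0,0,0,1,1,1,0,0,1,0,1,1,1,0,1,0,0,0,0,1,0,0,2,0,0,0,1,1,2]
Step 5: insert k at [2, 19, 35, 36, 37] -> counters=[0,0,1,0,2,1,0,0,2,0,0,0,0,1,1,1,0,0,1,1,1,1,1,0,1,0,0,0,0,1,0,0,2,0,0,1,2,2,2]
Step 6: delete k at [2, 19, 35, 36, 37] -> counters=[0,0,0,0,2,1,0,0,2,0,0,0,0,1,1,1,0,0,1,0,1,1,1,0,1,0,0,0,0,1,0,0,2,0,0,0,1,1,2]
Step 7: delete nri at [4, 8, 20, 29, 32] -> counters=[0,0,0,0,1,1,0,0,1,0,0,0,0,1,1,1,0,0,1,0,0,1,1,0,1,0,0,0,0,0,0,0,1,0,0,0,1,1,2]
Step 8: insert ykz at [4, 21, 32, 36, 38] -> counters=[0,0,0,0,2,1,0,0,1,0,0,0,0,1,1,1,0,0,1,0,0,2,1,0,1,0,0,0,0,0,0,0,2,0,0,0,2,1,3]
Final counters=[0,0,0,0,2,1,0,0,1,0,0,0,0,1,1,1,0,0,1,0,0,2,1,0,1,0,0,0,0,0,0,0,2,0,0,0,2,1,3] -> 14 nonzero

Answer: 14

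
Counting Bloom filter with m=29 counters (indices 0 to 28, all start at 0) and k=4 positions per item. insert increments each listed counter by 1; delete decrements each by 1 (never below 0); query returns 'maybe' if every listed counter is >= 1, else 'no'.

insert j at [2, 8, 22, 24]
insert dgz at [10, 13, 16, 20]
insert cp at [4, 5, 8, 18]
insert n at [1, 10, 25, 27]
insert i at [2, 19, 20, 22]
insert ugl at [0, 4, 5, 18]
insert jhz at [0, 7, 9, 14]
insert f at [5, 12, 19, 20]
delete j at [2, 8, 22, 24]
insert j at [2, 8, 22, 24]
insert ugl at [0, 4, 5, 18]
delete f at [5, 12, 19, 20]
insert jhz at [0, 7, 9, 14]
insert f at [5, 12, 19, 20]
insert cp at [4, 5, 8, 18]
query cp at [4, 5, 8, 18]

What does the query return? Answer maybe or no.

Step 1: insert j at [2, 8, 22, 24] -> counters=[0,0,1,0,0,0,0,0,1,0,0,0,0,0,0,0,0,0,0,0,0,0,1,0,1,0,0,0,0]
Step 2: insert dgz at [10, 13, 16, 20] -> counters=[0,0,1,0,0,0,0,0,1,0,1,0,0,1,0,0,1,0,0,0,1,0,1,0,1,0,0,0,0]
Step 3: insert cp at [4, 5, 8, 18] -> counters=[0,0,1,0,1,1,0,0,2,0,1,0,0,1,0,0,1,0,1,0,1,0,1,0,1,0,0,0,0]
Step 4: insert n at [1, 10, 25, 27] -> counters=[0,1,1,0,1,1,0,0,2,0,2,0,0,1,0,0,1,0,1,0,1,0,1,0,1,1,0,1,0]
Step 5: insert i at [2, 19, 20, 22] -> counters=[0,1,2,0,1,1,0,0,2,0,2,0,0,1,0,0,1,0,1,1,2,0,2,0,1,1,0,1,0]
Step 6: insert ugl at [0, 4, 5, 18] -> counters=[1,1,2,0,2,2,0,0,2,0,2,0,0,1,0,0,1,0,2,1,2,0,2,0,1,1,0,1,0]
Step 7: insert jhz at [0, 7, 9, 14] -> counters=[2,1,2,0,2,2,0,1,2,1,2,0,0,1,1,0,1,0,2,1,2,0,2,0,1,1,0,1,0]
Step 8: insert f at [5, 12, 19, 20] -> counters=[2,1,2,0,2,3,0,1,2,1,2,0,1,1,1,0,1,0,2,2,3,0,2,0,1,1,0,1,0]
Step 9: delete j at [2, 8, 22, 24] -> counters=[2,1,1,0,2,3,0,1,1,1,2,0,1,1,1,0,1,0,2,2,3,0,1,0,0,1,0,1,0]
Step 10: insert j at [2, 8, 22, 24] -> counters=[2,1,2,0,2,3,0,1,2,1,2,0,1,1,1,0,1,0,2,2,3,0,2,0,1,1,0,1,0]
Step 11: insert ugl at [0, 4, 5, 18] -> counters=[3,1,2,0,3,4,0,1,2,1,2,0,1,1,1,0,1,0,3,2,3,0,2,0,1,1,0,1,0]
Step 12: delete f at [5, 12, 19, 20] -> counters=[3,1,2,0,3,3,0,1,2,1,2,0,0,1,1,0,1,0,3,1,2,0,2,0,1,1,0,1,0]
Step 13: insert jhz at [0, 7, 9, 14] -> counters=[4,1,2,0,3,3,0,2,2,2,2,0,0,1,2,0,1,0,3,1,2,0,2,0,1,1,0,1,0]
Step 14: insert f at [5, 12, 19, 20] -> counters=[4,1,2,0,3,4,0,2,2,2,2,0,1,1,2,0,1,0,3,2,3,0,2,0,1,1,0,1,0]
Step 15: insert cp at [4, 5, 8, 18] -> counters=[4,1,2,0,4,5,0,2,3,2,2,0,1,1,2,0,1,0,4,2,3,0,2,0,1,1,0,1,0]
Query cp: check counters[4]=4 counters[5]=5 counters[8]=3 counters[18]=4 -> maybe

Answer: maybe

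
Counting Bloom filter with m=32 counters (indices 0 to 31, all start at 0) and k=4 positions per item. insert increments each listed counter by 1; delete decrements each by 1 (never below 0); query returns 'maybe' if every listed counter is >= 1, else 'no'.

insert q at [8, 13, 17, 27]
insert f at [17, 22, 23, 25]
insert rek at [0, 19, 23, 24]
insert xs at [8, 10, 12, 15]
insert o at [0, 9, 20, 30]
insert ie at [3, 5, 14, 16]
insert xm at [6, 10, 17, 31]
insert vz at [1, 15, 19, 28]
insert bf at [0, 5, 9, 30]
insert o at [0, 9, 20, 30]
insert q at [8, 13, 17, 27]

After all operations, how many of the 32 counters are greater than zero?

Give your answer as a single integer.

Step 1: insert q at [8, 13, 17, 27] -> counters=[0,0,0,0,0,0,0,0,1,0,0,0,0,1,0,0,0,1,0,0,0,0,0,0,0,0,0,1,0,0,0,0]
Step 2: insert f at [17, 22, 23, 25] -> counters=[0,0,0,0,0,0,0,0,1,0,0,0,0,1,0,0,0,2,0,0,0,0,1,1,0,1,0,1,0,0,0,0]
Step 3: insert rek at [0, 19, 23, 24] -> counters=[1,0,0,0,0,0,0,0,1,0,0,0,0,1,0,0,0,2,0,1,0,0,1,2,1,1,0,1,0,0,0,0]
Step 4: insert xs at [8, 10, 12, 15] -> counters=[1,0,0,0,0,0,0,0,2,0,1,0,1,1,0,1,0,2,0,1,0,0,1,2,1,1,0,1,0,0,0,0]
Step 5: insert o at [0, 9, 20, 30] -> counters=[2,0,0,0,0,0,0,0,2,1,1,0,1,1,0,1,0,2,0,1,1,0,1,2,1,1,0,1,0,0,1,0]
Step 6: insert ie at [3, 5, 14, 16] -> counters=[2,0,0,1,0,1,0,0,2,1,1,0,1,1,1,1,1,2,0,1,1,0,1,2,1,1,0,1,0,0,1,0]
Step 7: insert xm at [6, 10, 17, 31] -> counters=[2,0,0,1,0,1,1,0,2,1,2,0,1,1,1,1,1,3,0,1,1,0,1,2,1,1,0,1,0,0,1,1]
Step 8: insert vz at [1, 15, 19, 28] -> counters=[2,1,0,1,0,1,1,0,2,1,2,0,1,1,1,2,1,3,0,2,1,0,1,2,1,1,0,1,1,0,1,1]
Step 9: insert bf at [0, 5, 9, 30] -> counters=[3,1,0,1,0,2,1,0,2,2,2,0,1,1,1,2,1,3,0,2,1,0,1,2,1,1,0,1,1,0,2,1]
Step 10: insert o at [0, 9, 20, 30] -> counters=[4,1,0,1,0,2,1,0,2,3,2,0,1,1,1,2,1,3,0,2,2,0,1,2,1,1,0,1,1,0,3,1]
Step 11: insert q at [8, 13, 17, 27] -> counters=[4,1,0,1,0,2,1,0,3,3,2,0,1,2,1,2,1,4,0,2,2,0,1,2,1,1,0,2,1,0,3,1]
Final counters=[4,1,0,1,0,2,1,0,3,3,2,0,1,2,1,2,1,4,0,2,2,0,1,2,1,1,0,2,1,0,3,1] -> 24 nonzero

Answer: 24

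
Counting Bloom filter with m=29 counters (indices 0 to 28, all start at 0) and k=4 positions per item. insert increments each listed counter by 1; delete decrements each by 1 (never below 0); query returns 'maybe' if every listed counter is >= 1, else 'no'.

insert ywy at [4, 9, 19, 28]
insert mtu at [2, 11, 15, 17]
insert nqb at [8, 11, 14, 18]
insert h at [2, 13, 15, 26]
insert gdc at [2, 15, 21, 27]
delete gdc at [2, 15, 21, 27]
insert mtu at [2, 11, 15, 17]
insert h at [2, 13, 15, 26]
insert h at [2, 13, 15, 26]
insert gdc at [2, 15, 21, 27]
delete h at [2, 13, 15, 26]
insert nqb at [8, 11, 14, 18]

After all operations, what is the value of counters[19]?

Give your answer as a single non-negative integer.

Answer: 1

Derivation:
Step 1: insert ywy at [4, 9, 19, 28] -> counters=[0,0,0,0,1,0,0,0,0,1,0,0,0,0,0,0,0,0,0,1,0,0,0,0,0,0,0,0,1]
Step 2: insert mtu at [2, 11, 15, 17] -> counters=[0,0,1,0,1,0,0,0,0,1,0,1,0,0,0,1,0,1,0,1,0,0,0,0,0,0,0,0,1]
Step 3: insert nqb at [8, 11, 14, 18] -> counters=[0,0,1,0,1,0,0,0,1,1,0,2,0,0,1,1,0,1,1,1,0,0,0,0,0,0,0,0,1]
Step 4: insert h at [2, 13, 15, 26] -> counters=[0,0,2,0,1,0,0,0,1,1,0,2,0,1,1,2,0,1,1,1,0,0,0,0,0,0,1,0,1]
Step 5: insert gdc at [2, 15, 21, 27] -> counters=[0,0,3,0,1,0,0,0,1,1,0,2,0,1,1,3,0,1,1,1,0,1,0,0,0,0,1,1,1]
Step 6: delete gdc at [2, 15, 21, 27] -> counters=[0,0,2,0,1,0,0,0,1,1,0,2,0,1,1,2,0,1,1,1,0,0,0,0,0,0,1,0,1]
Step 7: insert mtu at [2, 11, 15, 17] -> counters=[0,0,3,0,1,0,0,0,1,1,0,3,0,1,1,3,0,2,1,1,0,0,0,0,0,0,1,0,1]
Step 8: insert h at [2, 13, 15, 26] -> counters=[0,0,4,0,1,0,0,0,1,1,0,3,0,2,1,4,0,2,1,1,0,0,0,0,0,0,2,0,1]
Step 9: insert h at [2, 13, 15, 26] -> counters=[0,0,5,0,1,0,0,0,1,1,0,3,0,3,1,5,0,2,1,1,0,0,0,0,0,0,3,0,1]
Step 10: insert gdc at [2, 15, 21, 27] -> counters=[0,0,6,0,1,0,0,0,1,1,0,3,0,3,1,6,0,2,1,1,0,1,0,0,0,0,3,1,1]
Step 11: delete h at [2, 13, 15, 26] -> counters=[0,0,5,0,1,0,0,0,1,1,0,3,0,2,1,5,0,2,1,1,0,1,0,0,0,0,2,1,1]
Step 12: insert nqb at [8, 11, 14, 18] -> counters=[0,0,5,0,1,0,0,0,2,1,0,4,0,2,2,5,0,2,2,1,0,1,0,0,0,0,2,1,1]
Final counters=[0,0,5,0,1,0,0,0,2,1,0,4,0,2,2,5,0,2,2,1,0,1,0,0,0,0,2,1,1] -> counters[19]=1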